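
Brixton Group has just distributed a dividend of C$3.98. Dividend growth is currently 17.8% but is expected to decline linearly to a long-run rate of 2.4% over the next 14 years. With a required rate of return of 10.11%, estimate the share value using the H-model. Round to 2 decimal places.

H-model: P₀ = D₀[(1+g_L) + H(g_S−g_L)]/(r−g_L), with H = 14/2 = 7.
P₀ = 3.98 × [(1+0.024) + 7×(0.178−0.024)] / (0.1011−0.024)
   = 3.98 × 2.1020 / 0.0771 = 108.5079

C$108.51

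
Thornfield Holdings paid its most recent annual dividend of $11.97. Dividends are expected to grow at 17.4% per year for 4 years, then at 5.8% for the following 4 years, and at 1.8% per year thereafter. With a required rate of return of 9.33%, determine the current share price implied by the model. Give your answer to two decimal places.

$304.77

Three-stage DDM. Project D₁…D_8; terminal Gordon value at t=8 with g = 0.018; discount at r = 0.0933.
D_1 = 14.0528
D_2 = 16.4980
D_3 = 19.3686
D_4 = 22.7387
D_5 = 24.0576
D_6 = 25.4529
D_7 = 26.9292
D_8 = 28.4911
TV_8 = 29.0039/(0.0933−0.018) = 385.1785
P₀ = Σ Dₜ/(1+r)ᵗ + TV_8/(1+r)^8 = 304.7663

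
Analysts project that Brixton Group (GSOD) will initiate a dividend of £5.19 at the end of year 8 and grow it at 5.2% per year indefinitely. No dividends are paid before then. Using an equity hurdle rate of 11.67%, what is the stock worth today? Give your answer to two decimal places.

£37.04

Deferred-dividend DDM. At t=7 the remaining stream is a growing perpetuity with first payment D_8 = 5.19.
V_7 = D_8/(r−g) = 5.19/(0.1167−0.052) = 80.2164
P₀ = V_7/(1+r)^7 = 80.2164/(1+0.1167)^7 = 37.0431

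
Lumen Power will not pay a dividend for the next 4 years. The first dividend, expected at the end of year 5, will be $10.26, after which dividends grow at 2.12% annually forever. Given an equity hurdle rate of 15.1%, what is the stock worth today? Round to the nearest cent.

Deferred-dividend DDM. At t=4 the remaining stream is a growing perpetuity with first payment D_5 = 10.26.
V_4 = D_5/(r−g) = 10.26/(0.151−0.0212) = 79.0447
P₀ = V_4/(1+r)^4 = 79.0447/(1+0.151)^4 = 45.0372

$45.04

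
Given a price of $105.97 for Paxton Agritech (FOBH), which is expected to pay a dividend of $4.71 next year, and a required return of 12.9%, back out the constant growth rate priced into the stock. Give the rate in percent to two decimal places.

8.46%

From P₀ = D₁/(r − g), the implied growth is g = r − D₁/P₀.
g = 0.129 − 4.71/105.97 = 0.129 − 0.04445 = 0.08455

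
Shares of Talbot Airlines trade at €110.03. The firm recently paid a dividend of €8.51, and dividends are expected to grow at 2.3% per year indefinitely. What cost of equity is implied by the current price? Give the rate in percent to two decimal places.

Rearranging the constant-growth DDM: r = D₁/P₀ + g.
D₁ = 8.51 × (1 + 0.023) = 8.7057.
r = 8.7057 / 110.03 + 0.023 = 0.07912 + 0.023 = 0.10212

10.21%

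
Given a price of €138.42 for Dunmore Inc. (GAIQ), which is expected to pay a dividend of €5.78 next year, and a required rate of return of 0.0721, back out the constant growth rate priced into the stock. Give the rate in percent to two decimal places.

From P₀ = D₁/(r − g), the implied growth is g = r − D₁/P₀.
g = 0.0721 − 5.78/138.42 = 0.0721 − 0.04176 = 0.03034

3.03%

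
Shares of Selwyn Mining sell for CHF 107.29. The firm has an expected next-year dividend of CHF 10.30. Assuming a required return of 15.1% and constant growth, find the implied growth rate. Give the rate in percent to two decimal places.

5.50%

From P₀ = D₁/(r − g), the implied growth is g = r − D₁/P₀.
g = 0.151 − 10.30/107.29 = 0.151 − 0.09600 = 0.05500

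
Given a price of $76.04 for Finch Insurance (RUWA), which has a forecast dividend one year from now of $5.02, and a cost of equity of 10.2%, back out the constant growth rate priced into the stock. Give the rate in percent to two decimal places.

From P₀ = D₁/(r − g), the implied growth is g = r − D₁/P₀.
g = 0.102 − 5.02/76.04 = 0.102 − 0.06602 = 0.03598

3.60%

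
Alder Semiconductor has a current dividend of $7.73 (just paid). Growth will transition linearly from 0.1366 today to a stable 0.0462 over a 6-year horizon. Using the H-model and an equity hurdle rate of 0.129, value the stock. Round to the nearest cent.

H-model: P₀ = D₀[(1+g_L) + H(g_S−g_L)]/(r−g_L), with H = 6/2 = 3.
P₀ = 7.73 × [(1+0.0462) + 3×(0.1366−0.0462)] / (0.129−0.0462)
   = 7.73 × 1.3174 / 0.0828 = 122.9892

$122.99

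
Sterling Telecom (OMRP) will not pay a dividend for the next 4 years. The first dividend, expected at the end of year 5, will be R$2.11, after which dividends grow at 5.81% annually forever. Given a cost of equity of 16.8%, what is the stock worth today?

R$10.32

Deferred-dividend DDM. At t=4 the remaining stream is a growing perpetuity with first payment D_5 = 2.11.
V_4 = D_5/(r−g) = 2.11/(0.168−0.0581) = 19.1993
P₀ = V_4/(1+r)^4 = 19.1993/(1+0.168)^4 = 10.3160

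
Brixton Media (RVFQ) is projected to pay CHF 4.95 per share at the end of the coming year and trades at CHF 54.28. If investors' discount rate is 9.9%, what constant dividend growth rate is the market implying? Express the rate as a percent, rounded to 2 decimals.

From P₀ = D₁/(r − g), the implied growth is g = r − D₁/P₀.
g = 0.099 − 4.95/54.28 = 0.099 − 0.09119 = 0.00781

0.78%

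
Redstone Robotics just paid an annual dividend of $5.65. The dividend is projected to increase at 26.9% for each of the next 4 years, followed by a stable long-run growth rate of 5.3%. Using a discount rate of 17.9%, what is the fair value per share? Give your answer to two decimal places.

Two-stage DDM. Project D₁…D_4 at 0.269, terminal growth 0.053, discount at r = 0.179.
D_1 = 7.1699
D_2 = 9.0985
D_3 = 11.5460
D_4 = 14.6519
Terminal value at t=4: TV = D_5/(r−g) = 15.4285/(0.179−0.053) = 122.4483
P₀ = 7.1699/(1+0.179)^1 + 9.0985/(1+0.179)^2 + 11.5460/(1+0.179)^3 + 14.6519/(1+0.179)^4 + 122.4483/(1+0.179)^4 = 90.6270

$90.63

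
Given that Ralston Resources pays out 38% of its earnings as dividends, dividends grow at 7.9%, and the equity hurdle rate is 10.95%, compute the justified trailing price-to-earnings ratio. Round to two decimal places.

Justified trailing P/E = b(1+g)/(r−g) = 0.38×(1+0.079)/(0.1095−0.079) = 13.4433

13.44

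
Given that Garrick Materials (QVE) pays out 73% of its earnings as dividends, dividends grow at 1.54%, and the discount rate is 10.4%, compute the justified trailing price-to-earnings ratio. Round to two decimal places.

Justified trailing P/E = b(1+g)/(r−g) = 0.73×(1+0.0154)/(0.104−0.0154) = 8.3662

8.37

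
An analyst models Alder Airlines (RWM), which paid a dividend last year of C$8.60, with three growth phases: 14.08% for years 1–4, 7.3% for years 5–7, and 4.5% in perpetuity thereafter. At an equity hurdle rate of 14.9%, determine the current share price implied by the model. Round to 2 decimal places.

Three-stage DDM. Project D₁…D_7; terminal Gordon value at t=7 with g = 0.045; discount at r = 0.149.
D_1 = 9.8109
D_2 = 11.1923
D_3 = 12.7681
D_4 = 14.5659
D_5 = 15.6292
D_6 = 16.7701
D_7 = 17.9943
TV_7 = 18.8041/(0.149−0.045) = 180.8084
P₀ = Σ Dₜ/(1+r)ᵗ + TV_7/(1+r)^7 = 124.0769

C$124.08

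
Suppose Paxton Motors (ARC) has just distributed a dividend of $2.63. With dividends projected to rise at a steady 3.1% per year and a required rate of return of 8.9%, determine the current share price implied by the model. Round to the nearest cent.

$46.75

Gordon growth model: P₀ = D₁/(r − g). D₁ = 2.63 × (1 + 0.031) = 2.7115.
P₀ = 2.7115 / (0.089 − 0.031) = 2.7115 / 0.058 = 46.7505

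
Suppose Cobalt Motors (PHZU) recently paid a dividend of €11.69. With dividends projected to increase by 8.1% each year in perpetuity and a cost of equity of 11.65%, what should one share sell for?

Gordon growth model: P₀ = D₁/(r − g). D₁ = 11.69 × (1 + 0.081) = 12.6369.
P₀ = 12.6369 / (0.1165 − 0.081) = 12.6369 / 0.0355 = 355.9687

€355.97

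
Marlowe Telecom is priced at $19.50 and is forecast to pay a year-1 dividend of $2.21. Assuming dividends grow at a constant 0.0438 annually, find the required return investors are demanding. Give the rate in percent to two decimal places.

15.71%

Rearranging the constant-growth DDM: r = D₁/P₀ + g.
r = 2.2100 / 19.50 + 0.0438 = 0.11333 + 0.0438 = 0.15713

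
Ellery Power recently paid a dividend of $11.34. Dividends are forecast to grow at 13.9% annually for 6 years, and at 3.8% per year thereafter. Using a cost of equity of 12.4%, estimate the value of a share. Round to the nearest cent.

$219.49

Two-stage DDM. Project D₁…D_6 at 0.139, terminal growth 0.038, discount at r = 0.124.
D_1 = 12.9163
D_2 = 14.7116
D_3 = 16.7565
D_4 = 19.0857
D_5 = 21.7386
D_6 = 24.7603
Terminal value at t=6: TV = D_7/(r−g) = 25.7012/(0.124−0.038) = 298.8507
P₀ = 12.9163/(1+0.124)^1 + 14.7116/(1+0.124)^2 + 16.7565/(1+0.124)^3 + 19.0857/(1+0.124)^4 + 21.7386/(1+0.124)^5 + 24.7603/(1+0.124)^6 + 298.8507/(1+0.124)^6 = 219.4925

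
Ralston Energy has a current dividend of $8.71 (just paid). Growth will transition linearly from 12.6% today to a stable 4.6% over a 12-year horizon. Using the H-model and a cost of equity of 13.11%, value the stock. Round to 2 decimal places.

H-model: P₀ = D₀[(1+g_L) + H(g_S−g_L)]/(r−g_L), with H = 12/2 = 6.
P₀ = 8.71 × [(1+0.046) + 6×(0.126−0.046)] / (0.1311−0.046)
   = 8.71 × 1.5260 / 0.0851 = 156.1864

$156.19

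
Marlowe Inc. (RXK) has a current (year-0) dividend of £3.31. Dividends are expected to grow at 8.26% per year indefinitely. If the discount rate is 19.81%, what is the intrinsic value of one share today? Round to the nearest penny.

Gordon growth model: P₀ = D₁/(r − g). D₁ = 3.31 × (1 + 0.0826) = 3.5834.
P₀ = 3.5834 / (0.1981 − 0.0826) = 3.5834 / 0.1155 = 31.0252

£31.03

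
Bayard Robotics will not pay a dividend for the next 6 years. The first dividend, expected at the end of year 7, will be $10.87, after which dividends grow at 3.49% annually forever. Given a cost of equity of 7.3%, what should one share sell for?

$186.94

Deferred-dividend DDM. At t=6 the remaining stream is a growing perpetuity with first payment D_7 = 10.87.
V_6 = D_7/(r−g) = 10.87/(0.073−0.0349) = 285.3018
P₀ = V_6/(1+r)^6 = 285.3018/(1+0.073)^6 = 186.9417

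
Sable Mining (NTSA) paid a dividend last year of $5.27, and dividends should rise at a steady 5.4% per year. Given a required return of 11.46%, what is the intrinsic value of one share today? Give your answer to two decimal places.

Gordon growth model: P₀ = D₁/(r − g). D₁ = 5.27 × (1 + 0.054) = 5.5546.
P₀ = 5.5546 / (0.1146 − 0.054) = 5.5546 / 0.0606 = 91.6597

$91.66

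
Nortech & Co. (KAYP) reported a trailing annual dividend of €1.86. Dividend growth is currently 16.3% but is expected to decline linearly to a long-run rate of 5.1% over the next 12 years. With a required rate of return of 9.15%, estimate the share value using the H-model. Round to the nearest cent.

€79.13

H-model: P₀ = D₀[(1+g_L) + H(g_S−g_L)]/(r−g_L), with H = 12/2 = 6.
P₀ = 1.86 × [(1+0.051) + 6×(0.163−0.051)] / (0.0915−0.051)
   = 1.86 × 1.7230 / 0.0405 = 79.1304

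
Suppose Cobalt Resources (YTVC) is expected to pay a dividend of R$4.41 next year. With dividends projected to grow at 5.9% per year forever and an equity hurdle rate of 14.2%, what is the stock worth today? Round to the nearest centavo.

Gordon growth model: P₀ = D₁/(r − g), with D₁ = 4.41 given directly.
P₀ = 4.4100 / (0.142 − 0.059) = 4.4100 / 0.083 = 53.1325

R$53.13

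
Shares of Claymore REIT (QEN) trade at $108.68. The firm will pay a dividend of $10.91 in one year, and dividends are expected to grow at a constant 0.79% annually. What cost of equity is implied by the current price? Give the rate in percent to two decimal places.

Rearranging the constant-growth DDM: r = D₁/P₀ + g.
r = 10.9100 / 108.68 + 0.0079 = 0.10039 + 0.0079 = 0.10829

10.83%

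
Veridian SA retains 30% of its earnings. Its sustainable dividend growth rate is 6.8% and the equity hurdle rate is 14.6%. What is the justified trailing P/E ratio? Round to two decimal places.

Payout ratio b = 1 − 0.30 = 0.70.
Justified trailing P/E = b(1+g)/(r−g) = 0.70×(1+0.068)/(0.146−0.068) = 9.5846

9.58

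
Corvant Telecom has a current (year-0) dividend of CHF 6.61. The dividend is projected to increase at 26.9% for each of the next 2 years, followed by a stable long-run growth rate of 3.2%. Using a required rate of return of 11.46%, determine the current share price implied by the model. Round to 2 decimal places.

CHF 123.14

Two-stage DDM. Project D₁…D_2 at 0.269, terminal growth 0.032, discount at r = 0.1146.
D_1 = 8.3881
D_2 = 10.6445
Terminal value at t=2: TV = D_3/(r−g) = 10.9851/(0.1146−0.032) = 132.9916
P₀ = 8.3881/(1+0.1146)^1 + 10.6445/(1+0.1146)^2 + 132.9916/(1+0.1146)^2 = 123.1437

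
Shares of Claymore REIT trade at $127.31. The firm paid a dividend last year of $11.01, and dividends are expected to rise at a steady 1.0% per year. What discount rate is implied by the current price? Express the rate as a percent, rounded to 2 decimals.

Rearranging the constant-growth DDM: r = D₁/P₀ + g.
D₁ = 11.01 × (1 + 0.01) = 11.1201.
r = 11.1201 / 127.31 + 0.01 = 0.08735 + 0.01 = 0.09735

9.73%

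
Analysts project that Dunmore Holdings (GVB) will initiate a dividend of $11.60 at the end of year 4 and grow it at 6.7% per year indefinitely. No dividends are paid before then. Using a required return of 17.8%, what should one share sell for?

Deferred-dividend DDM. At t=3 the remaining stream is a growing perpetuity with first payment D_4 = 11.60.
V_3 = D_4/(r−g) = 11.60/(0.178−0.067) = 104.5045
P₀ = V_3/(1+r)^3 = 104.5045/(1+0.178)^3 = 63.9292

$63.93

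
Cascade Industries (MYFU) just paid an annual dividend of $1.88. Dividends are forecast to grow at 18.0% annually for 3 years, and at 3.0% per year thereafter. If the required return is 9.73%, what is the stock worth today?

$42.31

Two-stage DDM. Project D₁…D_3 at 0.18, terminal growth 0.03, discount at r = 0.0973.
D_1 = 2.2184
D_2 = 2.6177
D_3 = 3.0889
Terminal value at t=3: TV = D_4/(r−g) = 3.1816/(0.0973−0.03) = 47.2744
P₀ = 2.2184/(1+0.0973)^1 + 2.6177/(1+0.0973)^2 + 3.0889/(1+0.0973)^3 + 47.2744/(1+0.0973)^3 = 42.3144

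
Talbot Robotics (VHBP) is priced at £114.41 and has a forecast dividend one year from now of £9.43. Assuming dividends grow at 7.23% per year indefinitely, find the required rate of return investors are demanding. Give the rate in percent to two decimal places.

Rearranging the constant-growth DDM: r = D₁/P₀ + g.
r = 9.4300 / 114.41 + 0.0723 = 0.08242 + 0.0723 = 0.15472

15.47%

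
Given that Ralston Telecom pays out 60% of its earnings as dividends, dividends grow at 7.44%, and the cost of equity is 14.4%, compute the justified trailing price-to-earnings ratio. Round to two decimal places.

Justified trailing P/E = b(1+g)/(r−g) = 0.60×(1+0.0744)/(0.144−0.0744) = 9.2621

9.26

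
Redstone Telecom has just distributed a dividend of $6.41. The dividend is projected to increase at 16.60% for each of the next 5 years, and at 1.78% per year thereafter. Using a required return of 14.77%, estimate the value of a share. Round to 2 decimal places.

$87.97

Two-stage DDM. Project D₁…D_5 at 0.166, terminal growth 0.0178, discount at r = 0.1477.
D_1 = 7.4741
D_2 = 8.7148
D_3 = 10.1614
D_4 = 11.8482
D_5 = 13.8150
Terminal value at t=5: TV = D_6/(r−g) = 14.0609/(0.1477−0.0178) = 108.2441
P₀ = 7.4741/(1+0.1477)^1 + 8.7148/(1+0.1477)^2 + 10.1614/(1+0.1477)^3 + 11.8482/(1+0.1477)^4 + 13.8150/(1+0.1477)^5 + 108.2441/(1+0.1477)^5 = 87.9739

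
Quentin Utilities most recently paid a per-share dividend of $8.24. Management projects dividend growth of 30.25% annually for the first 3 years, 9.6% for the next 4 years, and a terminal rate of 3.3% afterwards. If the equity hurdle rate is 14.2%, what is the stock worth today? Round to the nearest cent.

Three-stage DDM. Project D₁…D_7; terminal Gordon value at t=7 with g = 0.033; discount at r = 0.142.
D_1 = 10.7326
D_2 = 13.9792
D_3 = 18.2079
D_4 = 19.9559
D_5 = 21.8716
D_6 = 23.9713
D_7 = 26.2726
TV_7 = 27.1396/(0.142−0.033) = 248.9869
P₀ = Σ Dₜ/(1+r)ᵗ + TV_7/(1+r)^7 = 174.8048

$174.80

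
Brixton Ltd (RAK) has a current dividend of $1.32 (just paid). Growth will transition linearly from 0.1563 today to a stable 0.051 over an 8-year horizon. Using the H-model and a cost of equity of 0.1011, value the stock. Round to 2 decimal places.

$38.79

H-model: P₀ = D₀[(1+g_L) + H(g_S−g_L)]/(r−g_L), with H = 8/2 = 4.
P₀ = 1.32 × [(1+0.051) + 4×(0.1563−0.051)] / (0.1011−0.051)
   = 1.32 × 1.4722 / 0.0501 = 38.7885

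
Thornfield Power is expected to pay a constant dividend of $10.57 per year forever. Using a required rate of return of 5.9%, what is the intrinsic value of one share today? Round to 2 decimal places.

Zero-growth DDM (perpetuity): P₀ = D/r = 10.57 / 0.059 = 179.1525

$179.15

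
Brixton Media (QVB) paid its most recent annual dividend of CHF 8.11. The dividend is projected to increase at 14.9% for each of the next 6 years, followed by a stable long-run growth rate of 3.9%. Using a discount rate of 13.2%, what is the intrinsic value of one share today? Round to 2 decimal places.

Two-stage DDM. Project D₁…D_6 at 0.149, terminal growth 0.039, discount at r = 0.132.
D_1 = 9.3184
D_2 = 10.7068
D_3 = 12.3021
D_4 = 14.1352
D_5 = 16.2413
D_6 = 18.6613
Terminal value at t=6: TV = D_7/(r−g) = 19.3891/(0.132−0.039) = 208.4844
P₀ = 9.3184/(1+0.132)^1 + 10.7068/(1+0.132)^2 + 12.3021/(1+0.132)^3 + 14.1352/(1+0.132)^4 + 16.2413/(1+0.132)^5 + 18.6613/(1+0.132)^6 + 208.4844/(1+0.132)^6 = 150.3647

CHF 150.36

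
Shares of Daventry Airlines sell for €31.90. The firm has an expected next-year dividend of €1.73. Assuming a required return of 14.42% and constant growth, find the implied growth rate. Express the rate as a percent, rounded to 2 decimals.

From P₀ = D₁/(r − g), the implied growth is g = r − D₁/P₀.
g = 0.1442 − 1.73/31.90 = 0.1442 − 0.05423 = 0.08997

9.00%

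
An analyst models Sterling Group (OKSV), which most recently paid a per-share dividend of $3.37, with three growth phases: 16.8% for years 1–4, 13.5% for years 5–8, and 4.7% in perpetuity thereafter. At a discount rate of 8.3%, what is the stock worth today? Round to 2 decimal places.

Three-stage DDM. Project D₁…D_8; terminal Gordon value at t=8 with g = 0.047; discount at r = 0.083.
D_1 = 3.9362
D_2 = 4.5974
D_3 = 5.3698
D_4 = 6.2719
D_5 = 7.1186
D_6 = 8.0797
D_7 = 9.1704
D_8 = 10.4084
TV_8 = 10.8976/(0.083−0.047) = 302.7115
P₀ = Σ Dₜ/(1+r)ᵗ + TV_8/(1+r)^8 = 196.8306

$196.83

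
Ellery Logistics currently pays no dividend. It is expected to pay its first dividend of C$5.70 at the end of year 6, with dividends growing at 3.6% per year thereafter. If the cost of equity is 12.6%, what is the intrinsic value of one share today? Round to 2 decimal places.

Deferred-dividend DDM. At t=5 the remaining stream is a growing perpetuity with first payment D_6 = 5.70.
V_5 = D_6/(r−g) = 5.70/(0.126−0.036) = 63.3333
P₀ = V_5/(1+r)^5 = 63.3333/(1+0.126)^5 = 34.9897

C$34.99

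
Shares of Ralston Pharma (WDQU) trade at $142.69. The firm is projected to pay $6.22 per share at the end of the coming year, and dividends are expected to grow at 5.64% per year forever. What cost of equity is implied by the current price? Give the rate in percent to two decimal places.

10.00%

Rearranging the constant-growth DDM: r = D₁/P₀ + g.
r = 6.2200 / 142.69 + 0.0564 = 0.04359 + 0.0564 = 0.09999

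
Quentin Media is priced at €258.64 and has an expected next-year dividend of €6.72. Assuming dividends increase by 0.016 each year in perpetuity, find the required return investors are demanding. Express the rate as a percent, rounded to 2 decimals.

4.20%

Rearranging the constant-growth DDM: r = D₁/P₀ + g.
r = 6.7200 / 258.64 + 0.016 = 0.02598 + 0.016 = 0.04198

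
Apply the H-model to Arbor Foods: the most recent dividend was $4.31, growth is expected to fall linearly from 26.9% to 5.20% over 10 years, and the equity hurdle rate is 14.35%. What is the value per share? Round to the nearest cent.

$100.66

H-model: P₀ = D₀[(1+g_L) + H(g_S−g_L)]/(r−g_L), with H = 10/2 = 5.
P₀ = 4.31 × [(1+0.052) + 5×(0.269−0.052)] / (0.1435−0.052)
   = 4.31 × 2.1370 / 0.0915 = 100.6609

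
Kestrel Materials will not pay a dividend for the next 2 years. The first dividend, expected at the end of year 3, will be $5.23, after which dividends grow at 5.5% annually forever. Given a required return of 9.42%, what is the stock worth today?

$111.44

Deferred-dividend DDM. At t=2 the remaining stream is a growing perpetuity with first payment D_3 = 5.23.
V_2 = D_3/(r−g) = 5.23/(0.0942−0.055) = 133.4184
P₀ = V_2/(1+r)^2 = 133.4184/(1+0.0942)^2 = 111.4351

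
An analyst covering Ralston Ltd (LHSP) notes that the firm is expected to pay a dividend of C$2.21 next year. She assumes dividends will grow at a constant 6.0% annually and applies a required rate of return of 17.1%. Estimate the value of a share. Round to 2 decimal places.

Gordon growth model: P₀ = D₁/(r − g), with D₁ = 2.21 given directly.
P₀ = 2.2100 / (0.171 − 0.06) = 2.2100 / 0.111 = 19.9099

C$19.91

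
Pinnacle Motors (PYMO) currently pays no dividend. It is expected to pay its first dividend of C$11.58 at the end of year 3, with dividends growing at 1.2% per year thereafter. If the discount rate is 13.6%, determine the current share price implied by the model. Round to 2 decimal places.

C$72.37

Deferred-dividend DDM. At t=2 the remaining stream is a growing perpetuity with first payment D_3 = 11.58.
V_2 = D_3/(r−g) = 11.58/(0.136−0.012) = 93.3871
P₀ = V_2/(1+r)^2 = 93.3871/(1+0.136)^2 = 72.3653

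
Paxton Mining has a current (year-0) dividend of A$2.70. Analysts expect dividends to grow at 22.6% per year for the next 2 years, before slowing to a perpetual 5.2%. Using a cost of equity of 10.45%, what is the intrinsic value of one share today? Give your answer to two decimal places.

Two-stage DDM. Project D₁…D_2 at 0.226, terminal growth 0.052, discount at r = 0.1045.
D_1 = 3.3102
D_2 = 4.0583
Terminal value at t=2: TV = D_3/(r−g) = 4.2693/(0.1045−0.052) = 81.3207
P₀ = 3.3102/(1+0.1045)^1 + 4.0583/(1+0.1045)^2 + 81.3207/(1+0.1045)^2 = 72.9844

A$72.98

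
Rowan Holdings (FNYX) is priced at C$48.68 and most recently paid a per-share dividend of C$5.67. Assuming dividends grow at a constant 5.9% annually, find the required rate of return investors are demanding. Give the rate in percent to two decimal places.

18.23%

Rearranging the constant-growth DDM: r = D₁/P₀ + g.
D₁ = 5.67 × (1 + 0.059) = 6.0045.
r = 6.0045 / 48.68 + 0.059 = 0.12335 + 0.059 = 0.18235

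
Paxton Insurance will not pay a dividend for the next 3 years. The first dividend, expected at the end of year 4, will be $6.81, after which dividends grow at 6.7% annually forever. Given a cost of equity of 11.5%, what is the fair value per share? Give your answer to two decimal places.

Deferred-dividend DDM. At t=3 the remaining stream is a growing perpetuity with first payment D_4 = 6.81.
V_3 = D_4/(r−g) = 6.81/(0.115−0.067) = 141.8750
P₀ = V_3/(1+r)^3 = 141.8750/(1+0.115)^3 = 102.3485

$102.35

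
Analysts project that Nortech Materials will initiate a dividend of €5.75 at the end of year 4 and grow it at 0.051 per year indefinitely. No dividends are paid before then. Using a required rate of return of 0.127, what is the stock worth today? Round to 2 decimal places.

Deferred-dividend DDM. At t=3 the remaining stream is a growing perpetuity with first payment D_4 = 5.75.
V_3 = D_4/(r−g) = 5.75/(0.127−0.051) = 75.6579
P₀ = V_3/(1+r)^3 = 75.6579/(1+0.127)^3 = 52.8546

€52.85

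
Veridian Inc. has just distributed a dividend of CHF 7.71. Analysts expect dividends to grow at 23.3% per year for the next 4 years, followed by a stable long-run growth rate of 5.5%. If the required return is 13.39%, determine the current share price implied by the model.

Two-stage DDM. Project D₁…D_4 at 0.233, terminal growth 0.055, discount at r = 0.1339.
D_1 = 9.5064
D_2 = 11.7214
D_3 = 14.4525
D_4 = 17.8200
Terminal value at t=4: TV = D_5/(r−g) = 18.8001/(0.1339−0.055) = 238.2770
P₀ = 9.5064/(1+0.1339)^1 + 11.7214/(1+0.1339)^2 + 14.4525/(1+0.1339)^3 + 17.8200/(1+0.1339)^4 + 238.2770/(1+0.1339)^4 = 182.3330

CHF 182.33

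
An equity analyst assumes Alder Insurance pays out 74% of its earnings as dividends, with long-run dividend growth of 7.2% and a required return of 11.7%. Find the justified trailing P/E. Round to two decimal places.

Justified trailing P/E = b(1+g)/(r−g) = 0.74×(1+0.072)/(0.117−0.072) = 17.6284

17.63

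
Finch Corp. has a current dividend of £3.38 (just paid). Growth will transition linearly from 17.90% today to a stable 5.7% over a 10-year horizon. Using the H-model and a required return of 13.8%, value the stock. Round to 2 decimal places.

H-model: P₀ = D₀[(1+g_L) + H(g_S−g_L)]/(r−g_L), with H = 10/2 = 5.
P₀ = 3.38 × [(1+0.057) + 5×(0.179−0.057)] / (0.138−0.057)
   = 3.38 × 1.6670 / 0.081 = 69.5612

£69.56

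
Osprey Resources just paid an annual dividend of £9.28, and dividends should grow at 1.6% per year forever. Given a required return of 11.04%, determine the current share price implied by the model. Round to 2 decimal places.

£99.88

Gordon growth model: P₀ = D₁/(r − g). D₁ = 9.28 × (1 + 0.016) = 9.4285.
P₀ = 9.4285 / (0.1104 − 0.016) = 9.4285 / 0.0944 = 99.8780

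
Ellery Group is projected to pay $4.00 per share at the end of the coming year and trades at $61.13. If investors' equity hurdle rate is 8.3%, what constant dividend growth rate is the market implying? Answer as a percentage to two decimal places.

From P₀ = D₁/(r − g), the implied growth is g = r − D₁/P₀.
g = 0.083 − 4.00/61.13 = 0.083 − 0.06543 = 0.01757

1.76%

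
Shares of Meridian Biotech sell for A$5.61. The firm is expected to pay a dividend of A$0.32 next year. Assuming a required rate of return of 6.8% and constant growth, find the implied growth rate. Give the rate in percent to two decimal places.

1.10%

From P₀ = D₁/(r − g), the implied growth is g = r − D₁/P₀.
g = 0.068 − 0.32/5.61 = 0.068 − 0.05704 = 0.01096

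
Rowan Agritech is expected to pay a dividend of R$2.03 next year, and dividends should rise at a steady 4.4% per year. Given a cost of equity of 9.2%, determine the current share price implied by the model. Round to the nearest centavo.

R$42.29

Gordon growth model: P₀ = D₁/(r − g), with D₁ = 2.03 given directly.
P₀ = 2.0300 / (0.092 − 0.044) = 2.0300 / 0.048 = 42.2917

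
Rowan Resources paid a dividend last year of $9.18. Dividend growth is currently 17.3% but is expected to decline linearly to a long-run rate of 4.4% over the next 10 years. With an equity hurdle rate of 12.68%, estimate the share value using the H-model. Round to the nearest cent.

H-model: P₀ = D₀[(1+g_L) + H(g_S−g_L)]/(r−g_L), with H = 10/2 = 5.
P₀ = 9.18 × [(1+0.044) + 5×(0.173−0.044)] / (0.1268−0.044)
   = 9.18 × 1.6890 / 0.0828 = 187.2587

$187.26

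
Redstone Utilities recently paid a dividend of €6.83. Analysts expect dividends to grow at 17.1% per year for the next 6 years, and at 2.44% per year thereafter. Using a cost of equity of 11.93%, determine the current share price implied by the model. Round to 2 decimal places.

Two-stage DDM. Project D₁…D_6 at 0.171, terminal growth 0.0244, discount at r = 0.1193.
D_1 = 7.9979
D_2 = 9.3656
D_3 = 10.9671
D_4 = 12.8425
D_5 = 15.0385
D_6 = 17.6101
Terminal value at t=6: TV = D_7/(r−g) = 18.0398/(0.1193−0.0244) = 190.0927
P₀ = 7.9979/(1+0.1193)^1 + 9.3656/(1+0.1193)^2 + 10.9671/(1+0.1193)^3 + 12.8425/(1+0.1193)^4 + 15.0385/(1+0.1193)^5 + 17.6101/(1+0.1193)^6 + 190.0927/(1+0.1193)^6 = 144.8080

€144.81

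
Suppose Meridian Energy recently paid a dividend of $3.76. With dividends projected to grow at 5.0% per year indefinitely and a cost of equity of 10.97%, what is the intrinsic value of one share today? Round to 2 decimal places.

Gordon growth model: P₀ = D₁/(r − g). D₁ = 3.76 × (1 + 0.05) = 3.9480.
P₀ = 3.9480 / (0.1097 − 0.05) = 3.9480 / 0.0597 = 66.1307

$66.13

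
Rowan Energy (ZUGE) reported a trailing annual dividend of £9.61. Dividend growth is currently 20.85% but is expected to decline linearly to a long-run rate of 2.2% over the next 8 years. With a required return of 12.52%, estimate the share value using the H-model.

H-model: P₀ = D₀[(1+g_L) + H(g_S−g_L)]/(r−g_L), with H = 8/2 = 4.
P₀ = 9.61 × [(1+0.022) + 4×(0.2085−0.022)] / (0.1252−0.022)
   = 9.61 × 1.7680 / 0.1032 = 164.6364

£164.64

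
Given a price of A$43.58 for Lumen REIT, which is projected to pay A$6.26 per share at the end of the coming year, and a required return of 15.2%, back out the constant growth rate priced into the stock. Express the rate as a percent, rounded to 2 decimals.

From P₀ = D₁/(r − g), the implied growth is g = r − D₁/P₀.
g = 0.152 − 6.26/43.58 = 0.152 − 0.14364 = 0.00836

0.84%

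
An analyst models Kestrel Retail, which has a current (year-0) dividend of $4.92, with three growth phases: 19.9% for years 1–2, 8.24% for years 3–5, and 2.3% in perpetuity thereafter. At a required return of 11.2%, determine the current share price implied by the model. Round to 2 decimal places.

Three-stage DDM. Project D₁…D_5; terminal Gordon value at t=5 with g = 0.023; discount at r = 0.112.
D_1 = 5.8991
D_2 = 7.0730
D_3 = 7.6558
D_4 = 8.2867
D_5 = 8.9695
TV_5 = 9.1758/(0.112−0.023) = 103.0985
P₀ = Σ Dₜ/(1+r)ᵗ + TV_5/(1+r)^5 = 87.9231

$87.92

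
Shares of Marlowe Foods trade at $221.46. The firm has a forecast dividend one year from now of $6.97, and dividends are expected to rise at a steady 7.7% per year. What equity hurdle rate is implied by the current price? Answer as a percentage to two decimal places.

10.85%

Rearranging the constant-growth DDM: r = D₁/P₀ + g.
r = 6.9700 / 221.46 + 0.077 = 0.03147 + 0.077 = 0.10847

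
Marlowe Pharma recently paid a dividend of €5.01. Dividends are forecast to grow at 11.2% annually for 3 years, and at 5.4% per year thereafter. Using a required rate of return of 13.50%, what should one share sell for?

Two-stage DDM. Project D₁…D_3 at 0.112, terminal growth 0.054, discount at r = 0.135.
D_1 = 5.5711
D_2 = 6.1951
D_3 = 6.8889
Terminal value at t=3: TV = D_4/(r−g) = 7.2609/(0.135−0.054) = 89.6412
P₀ = 5.5711/(1+0.135)^1 + 6.1951/(1+0.135)^2 + 6.8889/(1+0.135)^3 + 89.6412/(1+0.135)^3 = 75.7375

€75.74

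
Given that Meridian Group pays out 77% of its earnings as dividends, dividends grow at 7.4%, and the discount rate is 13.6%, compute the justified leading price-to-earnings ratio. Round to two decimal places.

Justified leading P/E = b/(r−g) = 0.77/(0.136−0.074) = 12.4194

12.42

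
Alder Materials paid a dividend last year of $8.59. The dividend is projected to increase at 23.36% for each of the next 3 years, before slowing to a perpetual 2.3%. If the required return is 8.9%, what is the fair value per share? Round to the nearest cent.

Two-stage DDM. Project D₁…D_3 at 0.2336, terminal growth 0.023, discount at r = 0.089.
D_1 = 10.5966
D_2 = 13.0720
D_3 = 16.1256
Terminal value at t=3: TV = D_4/(r−g) = 16.4965/(0.089−0.023) = 249.9470
P₀ = 10.5966/(1+0.089)^1 + 13.0720/(1+0.089)^2 + 16.1256/(1+0.089)^3 + 249.9470/(1+0.089)^3 = 226.7767

$226.78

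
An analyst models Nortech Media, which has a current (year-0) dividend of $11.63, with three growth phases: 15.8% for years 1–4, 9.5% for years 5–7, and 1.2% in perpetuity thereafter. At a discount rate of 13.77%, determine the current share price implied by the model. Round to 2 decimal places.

$172.94

Three-stage DDM. Project D₁…D_7; terminal Gordon value at t=7 with g = 0.012; discount at r = 0.1377.
D_1 = 13.4675
D_2 = 15.5954
D_3 = 18.0595
D_4 = 20.9129
D_5 = 22.8996
D_6 = 25.0751
D_7 = 27.4572
TV_7 = 27.7867/(0.1377−0.012) = 221.0556
P₀ = Σ Dₜ/(1+r)ᵗ + TV_7/(1+r)^7 = 172.9387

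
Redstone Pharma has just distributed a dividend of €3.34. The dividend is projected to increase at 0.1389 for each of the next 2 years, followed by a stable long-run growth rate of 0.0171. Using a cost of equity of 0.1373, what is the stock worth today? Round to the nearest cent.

Two-stage DDM. Project D₁…D_2 at 0.1389, terminal growth 0.0171, discount at r = 0.1373.
D_1 = 3.8039
D_2 = 4.3323
Terminal value at t=2: TV = D_3/(r−g) = 4.4064/(0.1373−0.0171) = 36.6587
P₀ = 3.8039/(1+0.1373)^1 + 4.3323/(1+0.1373)^2 + 36.6587/(1+0.1373)^2 = 35.0359

€35.04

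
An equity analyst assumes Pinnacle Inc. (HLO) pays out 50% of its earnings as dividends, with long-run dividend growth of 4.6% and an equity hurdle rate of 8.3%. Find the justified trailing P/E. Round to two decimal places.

Justified trailing P/E = b(1+g)/(r−g) = 0.50×(1+0.046)/(0.083−0.046) = 14.1351

14.14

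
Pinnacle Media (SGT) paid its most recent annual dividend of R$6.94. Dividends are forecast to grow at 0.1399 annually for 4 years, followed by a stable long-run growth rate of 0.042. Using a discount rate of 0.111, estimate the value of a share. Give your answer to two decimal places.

R$145.75

Two-stage DDM. Project D₁…D_4 at 0.1399, terminal growth 0.042, discount at r = 0.111.
D_1 = 7.9109
D_2 = 9.0176
D_3 = 10.2792
D_4 = 11.7173
Terminal value at t=4: TV = D_5/(r−g) = 12.2094/(0.111−0.042) = 176.9478
P₀ = 7.9109/(1+0.111)^1 + 9.0176/(1+0.111)^2 + 10.2792/(1+0.111)^3 + 11.7173/(1+0.111)^4 + 176.9478/(1+0.111)^4 = 145.7547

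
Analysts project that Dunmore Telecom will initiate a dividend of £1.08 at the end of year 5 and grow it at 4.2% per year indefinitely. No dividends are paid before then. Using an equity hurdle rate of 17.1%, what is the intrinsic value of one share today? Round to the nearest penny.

Deferred-dividend DDM. At t=4 the remaining stream is a growing perpetuity with first payment D_5 = 1.08.
V_4 = D_5/(r−g) = 1.08/(0.171−0.042) = 8.3721
P₀ = V_4/(1+r)^4 = 8.3721/(1+0.171)^4 = 4.4525

£4.45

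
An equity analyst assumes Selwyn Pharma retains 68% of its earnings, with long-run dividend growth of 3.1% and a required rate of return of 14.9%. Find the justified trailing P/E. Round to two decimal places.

2.80

Payout ratio b = 1 − 0.68 = 0.32.
Justified trailing P/E = b(1+g)/(r−g) = 0.32×(1+0.031)/(0.149−0.031) = 2.7959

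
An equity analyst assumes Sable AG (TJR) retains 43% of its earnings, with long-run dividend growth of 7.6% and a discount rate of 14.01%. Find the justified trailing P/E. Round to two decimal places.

Payout ratio b = 1 − 0.43 = 0.57.
Justified trailing P/E = b(1+g)/(r−g) = 0.57×(1+0.076)/(0.1401−0.076) = 9.5682

9.57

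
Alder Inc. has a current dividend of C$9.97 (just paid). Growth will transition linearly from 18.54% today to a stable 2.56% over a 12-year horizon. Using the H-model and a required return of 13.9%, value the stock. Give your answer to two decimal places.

C$174.47

H-model: P₀ = D₀[(1+g_L) + H(g_S−g_L)]/(r−g_L), with H = 12/2 = 6.
P₀ = 9.97 × [(1+0.0256) + 6×(0.1854−0.0256)] / (0.139−0.0256)
   = 9.97 × 1.9844 / 0.1134 = 174.4662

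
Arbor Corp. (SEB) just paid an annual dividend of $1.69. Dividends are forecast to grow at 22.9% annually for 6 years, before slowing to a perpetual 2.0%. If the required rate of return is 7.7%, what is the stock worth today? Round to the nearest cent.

$83.29

Two-stage DDM. Project D₁…D_6 at 0.229, terminal growth 0.02, discount at r = 0.077.
D_1 = 2.0770
D_2 = 2.5526
D_3 = 3.1372
D_4 = 3.8556
D_5 = 4.7386
D_6 = 5.8237
Terminal value at t=6: TV = D_7/(r−g) = 5.9402/(0.077−0.02) = 104.2133
P₀ = 2.0770/(1+0.077)^1 + 2.5526/(1+0.077)^2 + 3.1372/(1+0.077)^3 + 3.8556/(1+0.077)^4 + 4.7386/(1+0.077)^5 + 5.8237/(1+0.077)^6 + 104.2133/(1+0.077)^6 = 83.2854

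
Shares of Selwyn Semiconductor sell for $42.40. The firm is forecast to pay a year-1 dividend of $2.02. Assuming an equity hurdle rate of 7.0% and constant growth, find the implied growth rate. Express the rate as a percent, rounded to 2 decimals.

2.24%

From P₀ = D₁/(r − g), the implied growth is g = r − D₁/P₀.
g = 0.07 − 2.02/42.40 = 0.07 − 0.04764 = 0.02236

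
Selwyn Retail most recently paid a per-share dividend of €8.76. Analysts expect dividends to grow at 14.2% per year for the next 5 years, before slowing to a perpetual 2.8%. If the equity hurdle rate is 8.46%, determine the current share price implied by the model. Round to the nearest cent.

Two-stage DDM. Project D₁…D_5 at 0.142, terminal growth 0.028, discount at r = 0.0846.
D_1 = 10.0039
D_2 = 11.4245
D_3 = 13.0468
D_4 = 14.8994
D_5 = 17.0151
Terminal value at t=5: TV = D_6/(r−g) = 17.4915/(0.0846−0.028) = 309.0376
P₀ = 10.0039/(1+0.0846)^1 + 11.4245/(1+0.0846)^2 + 13.0468/(1+0.0846)^3 + 14.8994/(1+0.0846)^4 + 17.0151/(1+0.0846)^5 + 309.0376/(1+0.0846)^5 = 257.1679

€257.17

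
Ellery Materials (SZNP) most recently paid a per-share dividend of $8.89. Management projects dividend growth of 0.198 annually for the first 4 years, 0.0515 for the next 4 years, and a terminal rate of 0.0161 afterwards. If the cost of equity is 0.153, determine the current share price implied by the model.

Three-stage DDM. Project D₁…D_8; terminal Gordon value at t=8 with g = 0.0161; discount at r = 0.153.
D_1 = 10.6502
D_2 = 12.7590
D_3 = 15.2852
D_4 = 18.3117
D_5 = 19.2548
D_6 = 20.2464
D_7 = 21.2891
D_8 = 22.3855
TV_8 = 22.7459/(0.153−0.0161) = 166.1495
P₀ = Σ Dₜ/(1+r)ᵗ + TV_8/(1+r)^8 = 125.4540

$125.45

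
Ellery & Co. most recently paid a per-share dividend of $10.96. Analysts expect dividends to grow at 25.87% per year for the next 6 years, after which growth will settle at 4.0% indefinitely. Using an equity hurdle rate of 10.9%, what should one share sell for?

$457.98

Two-stage DDM. Project D₁…D_6 at 0.2587, terminal growth 0.04, discount at r = 0.109.
D_1 = 13.7954
D_2 = 17.3642
D_3 = 21.8563
D_4 = 27.5106
D_5 = 34.6275
D_6 = 43.5857
Terminal value at t=6: TV = D_7/(r−g) = 45.3291/(0.109−0.04) = 656.9438
P₀ = 13.7954/(1+0.109)^1 + 17.3642/(1+0.109)^2 + 21.8563/(1+0.109)^3 + 27.5106/(1+0.109)^4 + 34.6275/(1+0.109)^5 + 43.5857/(1+0.109)^6 + 656.9438/(1+0.109)^6 = 457.9751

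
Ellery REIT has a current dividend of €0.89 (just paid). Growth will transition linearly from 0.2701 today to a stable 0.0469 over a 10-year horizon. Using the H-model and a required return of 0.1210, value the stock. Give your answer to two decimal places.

€25.98

H-model: P₀ = D₀[(1+g_L) + H(g_S−g_L)]/(r−g_L), with H = 10/2 = 5.
P₀ = 0.89 × [(1+0.0469) + 5×(0.2701−0.0469)] / (0.121−0.0469)
   = 0.89 × 2.1629 / 0.0741 = 25.9782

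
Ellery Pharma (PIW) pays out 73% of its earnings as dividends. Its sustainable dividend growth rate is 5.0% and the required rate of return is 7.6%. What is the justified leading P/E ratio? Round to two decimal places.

28.08

Justified leading P/E = b/(r−g) = 0.73/(0.076−0.05) = 28.0769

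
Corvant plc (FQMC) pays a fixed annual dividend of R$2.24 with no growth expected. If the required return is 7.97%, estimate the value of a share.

Zero-growth DDM (perpetuity): P₀ = D/r = 2.24 / 0.0797 = 28.1054

R$28.11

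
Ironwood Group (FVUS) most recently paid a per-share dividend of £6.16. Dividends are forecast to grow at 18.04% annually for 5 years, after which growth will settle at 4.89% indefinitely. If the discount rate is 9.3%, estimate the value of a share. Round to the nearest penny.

Two-stage DDM. Project D₁…D_5 at 0.1804, terminal growth 0.0489, discount at r = 0.093.
D_1 = 7.2713
D_2 = 8.5830
D_3 = 10.1314
D_4 = 11.9591
D_5 = 14.1165
Terminal value at t=5: TV = D_6/(r−g) = 14.8068/(0.093−0.0489) = 335.7548
P₀ = 7.2713/(1+0.093)^1 + 8.5830/(1+0.093)^2 + 10.1314/(1+0.093)^3 + 11.9591/(1+0.093)^4 + 14.1165/(1+0.093)^5 + 335.7548/(1+0.093)^5 = 254.2644

£254.26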